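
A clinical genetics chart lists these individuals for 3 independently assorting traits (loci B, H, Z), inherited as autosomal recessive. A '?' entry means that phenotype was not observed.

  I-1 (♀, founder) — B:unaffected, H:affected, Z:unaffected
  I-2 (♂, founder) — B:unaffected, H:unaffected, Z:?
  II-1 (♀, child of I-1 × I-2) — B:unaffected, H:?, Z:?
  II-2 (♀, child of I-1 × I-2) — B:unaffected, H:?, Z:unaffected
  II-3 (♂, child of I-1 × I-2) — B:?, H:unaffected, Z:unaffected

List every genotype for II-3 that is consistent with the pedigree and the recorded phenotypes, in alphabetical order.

B/I-1 un ·: BB|Bb
B/I-2 un ·: BB|Bb
B/II-1 un I-1×I-2: BB|Bb
B/II-2 un I-1×I-2: BB|Bb
B/II-3 ? I-1×I-2: BB|Bb|bb
⇒ B over [I-1,I-2,II-1,II-2,II-3]: 29 consistent
H/I-1 aff ·: hh
H/I-2 un ·: HH|Hh
H/II-1 ? I-1×I-2: Hh|hh
H/II-2 ? I-1×I-2: Hh|hh
H/II-3 un I-1×I-2: Hh
⇒ H over [I-1,I-2,II-1,II-2,II-3]: 5 consistent
Z/I-1 un ·: ZZ|Zz
Z/I-2 ? ·: ZZ|Zz|zz
Z/II-1 ? I-1×I-2: ZZ|Zz|zz
Z/II-2 un I-1×I-2: ZZ|Zz
Z/II-3 un I-1×I-2: ZZ|Zz
⇒ Z over [I-1,I-2,II-1,II-2,II-3]: 32 consistent

II-3 ∈ {BB Hh ZZ, BB Hh Zz, Bb Hh ZZ, Bb Hh Zz, bb Hh ZZ, bb Hh Zz}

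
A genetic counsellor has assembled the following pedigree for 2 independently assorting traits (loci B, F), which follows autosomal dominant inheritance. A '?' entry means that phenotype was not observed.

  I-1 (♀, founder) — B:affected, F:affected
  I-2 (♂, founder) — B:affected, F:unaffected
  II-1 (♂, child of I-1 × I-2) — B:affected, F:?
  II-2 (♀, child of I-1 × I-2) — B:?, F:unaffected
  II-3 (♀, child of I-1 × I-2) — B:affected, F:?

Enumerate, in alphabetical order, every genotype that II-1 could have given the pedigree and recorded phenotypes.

II-1 ∈ {BB Ff, BB ff, Bb Ff, Bb ff}

B/I-1 aff ·: Bb|BB
B/I-2 aff ·: Bb|BB
B/II-1 aff I-1×I-2: Bb|BB
B/II-2 ? I-1×I-2: bb|Bb|BB
B/II-3 aff I-1×I-2: Bb|BB
⇒ B over [I-1,I-2,II-1,II-2,II-3]: 29 consistent
F/I-1 aff ·: Ff
F/I-2 un ·: ff
F/II-1 ? I-1×I-2: ff|Ff
F/II-2 un I-1×I-2: ff
F/II-3 ? I-1×I-2: ff|Ff
⇒ F over [I-1,I-2,II-1,II-2,II-3]: 4 consistent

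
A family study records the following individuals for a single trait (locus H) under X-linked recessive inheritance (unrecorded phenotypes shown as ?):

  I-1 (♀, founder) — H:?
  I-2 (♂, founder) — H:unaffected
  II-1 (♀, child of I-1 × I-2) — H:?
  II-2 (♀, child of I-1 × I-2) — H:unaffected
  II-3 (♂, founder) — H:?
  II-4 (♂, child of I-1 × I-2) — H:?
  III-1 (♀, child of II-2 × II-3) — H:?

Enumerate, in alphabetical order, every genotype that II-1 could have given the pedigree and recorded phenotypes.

H/I-1 ? ·: X^HX^H|X^HX^h|X^hX^h
H/I-2 un ·: X^HY
H/II-1 ? I-1×I-2: X^HX^H|X^HX^h
H/II-2 un I-1×I-2: X^HX^H|X^HX^h
H/II-3 ? ·: X^HY|X^hY
H/II-4 ? I-1×I-2: X^HY|X^hY
H/III-1 ? II-2×II-3: X^HX^H|X^HX^h|X^hX^h
⇒ H over [I-1,I-2,II-1,II-2,II-3,II-4,III-1]: 30 consistent

II-1 ∈ {X^HX^H, X^HX^h}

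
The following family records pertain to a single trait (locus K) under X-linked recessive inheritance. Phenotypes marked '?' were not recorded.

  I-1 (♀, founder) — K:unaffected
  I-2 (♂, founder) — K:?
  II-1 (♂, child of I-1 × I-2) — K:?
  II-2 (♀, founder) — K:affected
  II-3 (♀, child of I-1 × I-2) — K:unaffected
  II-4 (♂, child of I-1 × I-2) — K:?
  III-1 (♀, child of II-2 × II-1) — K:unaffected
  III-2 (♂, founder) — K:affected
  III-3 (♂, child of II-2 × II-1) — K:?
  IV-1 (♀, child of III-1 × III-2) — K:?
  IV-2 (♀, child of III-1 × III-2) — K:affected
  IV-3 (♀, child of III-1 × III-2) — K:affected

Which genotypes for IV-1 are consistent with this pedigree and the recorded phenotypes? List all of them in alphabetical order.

IV-1 ∈ {X^KX^k, X^kX^k}

K/I-1 un ·: X^KX^K|X^KX^k
K/I-2 ? ·: X^KY|X^kY
K/II-1 ? I-1×I-2: X^KY
K/II-2 aff ·: X^kX^k
K/II-3 un I-1×I-2: X^KX^K|X^KX^k
K/II-4 ? I-1×I-2: X^KY|X^kY
K/III-1 un II-2×II-1: X^KX^k
K/III-2 aff ·: X^kY
K/III-3 ? II-2×II-1: X^kY
K/IV-1 ? III-1×III-2: X^KX^k|X^kX^k
K/IV-2 aff III-1×III-2: X^kX^k
K/IV-3 aff III-1×III-2: X^kX^k
⇒ K over [I-1,I-2,II-1,II-2,II-3,II-4,III-1,III-2,III-3,IV-1,IV-2,IV-3]: 16 consistent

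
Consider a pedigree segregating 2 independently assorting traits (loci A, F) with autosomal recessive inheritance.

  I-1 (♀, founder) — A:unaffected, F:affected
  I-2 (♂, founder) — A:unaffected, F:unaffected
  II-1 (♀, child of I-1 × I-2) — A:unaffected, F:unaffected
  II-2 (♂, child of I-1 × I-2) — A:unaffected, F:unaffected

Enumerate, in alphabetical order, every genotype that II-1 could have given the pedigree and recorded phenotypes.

II-1 ∈ {AA Ff, Aa Ff}

A/I-1 un ·: AA|Aa
A/I-2 un ·: AA|Aa
A/II-1 un I-1×I-2: AA|Aa
A/II-2 un I-1×I-2: AA|Aa
⇒ A over [I-1,I-2,II-1,II-2]: 13 consistent
F/I-1 aff ·: ff
F/I-2 un ·: FF|Ff
F/II-1 un I-1×I-2: Ff
F/II-2 un I-1×I-2: Ff
⇒ F over [I-1,I-2,II-1,II-2]: 2 consistent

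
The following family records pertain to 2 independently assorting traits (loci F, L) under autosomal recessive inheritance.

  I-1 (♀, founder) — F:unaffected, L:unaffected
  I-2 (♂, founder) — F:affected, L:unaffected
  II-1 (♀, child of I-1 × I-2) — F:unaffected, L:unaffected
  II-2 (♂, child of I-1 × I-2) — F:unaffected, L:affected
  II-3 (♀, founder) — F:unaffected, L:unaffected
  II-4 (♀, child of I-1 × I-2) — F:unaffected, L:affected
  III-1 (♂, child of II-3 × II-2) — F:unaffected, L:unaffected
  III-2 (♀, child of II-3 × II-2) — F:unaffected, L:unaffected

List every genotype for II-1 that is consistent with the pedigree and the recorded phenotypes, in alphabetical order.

II-1 ∈ {Ff LL, Ff Ll}

F/I-1 un ·: FF|Ff
F/I-2 aff ·: ff
F/II-1 un I-1×I-2: Ff
F/II-2 un I-1×I-2: Ff
F/II-3 un ·: FF|Ff
F/II-4 un I-1×I-2: Ff
F/III-1 un II-3×II-2: FF|Ff
F/III-2 un II-3×II-2: FF|Ff
⇒ F over [I-1,I-2,II-1,II-2,II-3,II-4,III-1,III-2]: 16 consistent
L/I-1 un ·: Ll
L/I-2 un ·: Ll
L/II-1 un I-1×I-2: LL|Ll
L/II-2 aff I-1×I-2: ll
L/II-3 un ·: LL|Ll
L/II-4 aff I-1×I-2: ll
L/III-1 un II-3×II-2: Ll
L/III-2 un II-3×II-2: Ll
⇒ L over [I-1,I-2,II-1,II-2,II-3,II-4,III-1,III-2]: 4 consistent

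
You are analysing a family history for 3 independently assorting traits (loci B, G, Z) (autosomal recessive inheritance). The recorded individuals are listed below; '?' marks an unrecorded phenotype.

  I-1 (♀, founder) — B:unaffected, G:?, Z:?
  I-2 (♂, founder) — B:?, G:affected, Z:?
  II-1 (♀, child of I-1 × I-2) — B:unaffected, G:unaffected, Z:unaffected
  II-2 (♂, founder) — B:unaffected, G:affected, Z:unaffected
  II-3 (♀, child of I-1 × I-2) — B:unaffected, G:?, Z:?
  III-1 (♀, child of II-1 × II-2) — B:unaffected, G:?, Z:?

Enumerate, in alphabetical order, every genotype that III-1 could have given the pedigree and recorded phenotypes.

B/I-1 un ·: BB|Bb
B/I-2 ? ·: BB|Bb|bb
B/II-1 un I-1×I-2: BB|Bb
B/II-2 un ·: BB|Bb
B/II-3 un I-1×I-2: BB|Bb
B/III-1 un II-1×II-2: BB|Bb
⇒ B over [I-1,I-2,II-1,II-2,II-3,III-1]: 53 consistent
G/I-1 ? ·: GG|Gg
G/I-2 aff ·: gg
G/II-1 un I-1×I-2: Gg
G/II-2 aff ·: gg
G/II-3 ? I-1×I-2: Gg|gg
G/III-1 ? II-1×II-2: Gg|gg
⇒ G over [I-1,I-2,II-1,II-2,II-3,III-1]: 6 consistent
Z/I-1 ? ·: ZZ|Zz|zz
Z/I-2 ? ·: ZZ|Zz|zz
Z/II-1 un I-1×I-2: ZZ|Zz
Z/II-2 un ·: ZZ|Zz
Z/II-3 ? I-1×I-2: ZZ|Zz|zz
Z/III-1 ? II-1×II-2: ZZ|Zz|zz
⇒ Z over [I-1,I-2,II-1,II-2,II-3,III-1]: 89 consistent

III-1 ∈ {BB Gg ZZ, BB Gg Zz, BB Gg zz, BB gg ZZ, BB gg Zz, BB gg zz, Bb Gg ZZ, Bb Gg Zz, Bb Gg zz, Bb gg ZZ, Bb gg Zz, Bb gg zz}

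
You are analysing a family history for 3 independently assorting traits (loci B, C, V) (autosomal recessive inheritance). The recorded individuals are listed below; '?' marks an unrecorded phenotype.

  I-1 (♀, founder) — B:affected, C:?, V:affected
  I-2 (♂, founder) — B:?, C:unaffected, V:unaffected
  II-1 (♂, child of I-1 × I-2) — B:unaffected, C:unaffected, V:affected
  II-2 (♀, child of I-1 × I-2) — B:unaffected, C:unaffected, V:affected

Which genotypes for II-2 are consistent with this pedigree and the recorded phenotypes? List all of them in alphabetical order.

B/I-1 aff ·: bb
B/I-2 ? ·: BB|Bb
B/II-1 un I-1×I-2: Bb
B/II-2 un I-1×I-2: Bb
⇒ B over [I-1,I-2,II-1,II-2]: 2 consistent
C/I-1 ? ·: CC|Cc|cc
C/I-2 un ·: CC|Cc
C/II-1 un I-1×I-2: CC|Cc
C/II-2 un I-1×I-2: CC|Cc
⇒ C over [I-1,I-2,II-1,II-2]: 15 consistent
V/I-1 aff ·: vv
V/I-2 un ·: Vv
V/II-1 aff I-1×I-2: vv
V/II-2 aff I-1×I-2: vv
⇒ V over [I-1,I-2,II-1,II-2]: 1 consistent

II-2 ∈ {Bb CC vv, Bb Cc vv}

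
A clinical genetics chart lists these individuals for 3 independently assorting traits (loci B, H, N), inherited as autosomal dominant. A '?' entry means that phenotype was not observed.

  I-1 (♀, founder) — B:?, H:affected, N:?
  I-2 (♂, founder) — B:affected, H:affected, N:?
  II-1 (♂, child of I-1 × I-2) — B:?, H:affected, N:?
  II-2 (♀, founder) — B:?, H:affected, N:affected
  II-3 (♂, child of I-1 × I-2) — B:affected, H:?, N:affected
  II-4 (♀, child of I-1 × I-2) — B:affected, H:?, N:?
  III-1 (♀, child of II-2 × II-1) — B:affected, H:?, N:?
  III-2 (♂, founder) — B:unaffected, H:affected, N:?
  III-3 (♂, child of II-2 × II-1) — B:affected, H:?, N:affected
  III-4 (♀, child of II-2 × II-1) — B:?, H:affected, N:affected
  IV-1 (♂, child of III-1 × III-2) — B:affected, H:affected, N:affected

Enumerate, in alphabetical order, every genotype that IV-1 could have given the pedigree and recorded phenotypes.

IV-1 ∈ {Bb HH NN, Bb HH Nn, Bb Hh NN, Bb Hh Nn}

B/I-1 ? ·: bb|Bb|BB
B/I-2 aff ·: Bb|BB
B/II-1 ? I-1×I-2: bb|Bb|BB
B/II-2 ? ·: bb|Bb|BB
B/II-3 aff I-1×I-2: Bb|BB
B/II-4 aff I-1×I-2: Bb|BB
B/III-1 aff II-2×II-1: Bb|BB
B/III-2 un ·: bb
B/III-3 aff II-2×II-1: Bb|BB
B/III-4 ? II-2×II-1: bb|Bb|BB
B/IV-1 aff III-1×III-2: Bb
⇒ B over [I-1,I-2,II-1,II-2,II-3,II-4,III-1,III-2,III-3,III-4,IV-1]: 453 consistent
H/I-1 aff ·: Hh|HH
H/I-2 aff ·: Hh|HH
H/II-1 aff I-1×I-2: Hh|HH
H/II-2 aff ·: Hh|HH
H/II-3 ? I-1×I-2: hh|Hh|HH
H/II-4 ? I-1×I-2: hh|Hh|HH
H/III-1 ? II-2×II-1: hh|Hh|HH
H/III-2 aff ·: Hh|HH
H/III-3 ? II-2×II-1: hh|Hh|HH
H/III-4 aff II-2×II-1: Hh|HH
H/IV-1 aff III-1×III-2: Hh|HH
⇒ H over [I-1,I-2,II-1,II-2,II-3,II-4,III-1,III-2,III-3,III-4,IV-1]: 1952 consistent
N/I-1 ? ·: nn|Nn|NN
N/I-2 ? ·: nn|Nn|NN
N/II-1 ? I-1×I-2: nn|Nn|NN
N/II-2 aff ·: Nn|NN
N/II-3 aff I-1×I-2: Nn|NN
N/II-4 ? I-1×I-2: nn|Nn|NN
N/III-1 ? II-2×II-1: nn|Nn|NN
N/III-2 ? ·: nn|Nn|NN
N/III-3 aff II-2×II-1: Nn|NN
N/III-4 aff II-2×II-1: Nn|NN
N/IV-1 aff III-1×III-2: Nn|NN
⇒ N over [I-1,I-2,II-1,II-2,II-3,II-4,III-1,III-2,III-3,III-4,IV-1]: 2320 consistent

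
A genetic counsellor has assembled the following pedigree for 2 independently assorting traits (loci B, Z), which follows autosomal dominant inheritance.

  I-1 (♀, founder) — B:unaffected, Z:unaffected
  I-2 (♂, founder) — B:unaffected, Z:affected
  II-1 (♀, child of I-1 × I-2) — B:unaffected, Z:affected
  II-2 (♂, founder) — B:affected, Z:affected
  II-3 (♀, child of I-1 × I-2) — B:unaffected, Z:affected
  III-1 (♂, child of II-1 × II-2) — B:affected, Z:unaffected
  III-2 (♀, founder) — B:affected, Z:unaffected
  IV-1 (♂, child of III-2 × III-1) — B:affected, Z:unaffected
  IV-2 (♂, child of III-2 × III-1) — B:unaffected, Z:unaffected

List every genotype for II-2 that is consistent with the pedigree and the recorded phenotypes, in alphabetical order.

II-2 ∈ {BB Zz, Bb Zz}

B/I-1 un ·: bb
B/I-2 un ·: bb
B/II-1 un I-1×I-2: bb
B/II-2 aff ·: Bb|BB
B/II-3 un I-1×I-2: bb
B/III-1 aff II-1×II-2: Bb
B/III-2 aff ·: Bb
B/IV-1 aff III-2×III-1: Bb|BB
B/IV-2 un III-2×III-1: bb
⇒ B over [I-1,I-2,II-1,II-2,II-3,III-1,III-2,IV-1,IV-2]: 4 consistent
Z/I-1 un ·: zz
Z/I-2 aff ·: Zz|ZZ
Z/II-1 aff I-1×I-2: Zz
Z/II-2 aff ·: Zz
Z/II-3 aff I-1×I-2: Zz
Z/III-1 un II-1×II-2: zz
Z/III-2 un ·: zz
Z/IV-1 un III-2×III-1: zz
Z/IV-2 un III-2×III-1: zz
⇒ Z over [I-1,I-2,II-1,II-2,II-3,III-1,III-2,IV-1,IV-2]: 2 consistent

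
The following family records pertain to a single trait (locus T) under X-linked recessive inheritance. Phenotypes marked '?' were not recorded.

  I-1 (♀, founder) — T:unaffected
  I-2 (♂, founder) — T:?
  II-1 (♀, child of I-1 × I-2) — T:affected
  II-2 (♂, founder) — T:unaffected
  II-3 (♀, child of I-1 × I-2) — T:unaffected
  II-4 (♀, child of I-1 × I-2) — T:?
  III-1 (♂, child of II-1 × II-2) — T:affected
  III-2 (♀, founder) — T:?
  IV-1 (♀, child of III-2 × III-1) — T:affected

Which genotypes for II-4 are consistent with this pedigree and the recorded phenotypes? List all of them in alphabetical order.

T/I-1 un ·: X^TX^t
T/I-2 ? ·: X^tY
T/II-1 aff I-1×I-2: X^tX^t
T/II-2 un ·: X^TY
T/II-3 un I-1×I-2: X^TX^t
T/II-4 ? I-1×I-2: X^TX^t|X^tX^t
T/III-1 aff II-1×II-2: X^tY
T/III-2 ? ·: X^TX^t|X^tX^t
T/IV-1 aff III-2×III-1: X^tX^t
⇒ T over [I-1,I-2,II-1,II-2,II-3,II-4,III-1,III-2,IV-1]: 4 consistent

II-4 ∈ {X^TX^t, X^tX^t}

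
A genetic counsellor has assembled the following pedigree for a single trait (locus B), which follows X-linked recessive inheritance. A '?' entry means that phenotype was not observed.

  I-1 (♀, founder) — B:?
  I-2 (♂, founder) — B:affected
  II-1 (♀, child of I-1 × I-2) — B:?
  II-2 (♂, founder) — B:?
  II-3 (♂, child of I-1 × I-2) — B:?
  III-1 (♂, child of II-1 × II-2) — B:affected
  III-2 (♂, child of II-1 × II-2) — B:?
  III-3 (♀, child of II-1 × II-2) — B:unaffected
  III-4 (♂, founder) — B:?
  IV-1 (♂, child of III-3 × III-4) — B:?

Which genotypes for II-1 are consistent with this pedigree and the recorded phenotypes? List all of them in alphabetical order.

II-1 ∈ {X^BX^b, X^bX^b}

B/I-1 ? ·: X^BX^B|X^BX^b|X^bX^b
B/I-2 aff ·: X^bY
B/II-1 ? I-1×I-2: X^BX^b|X^bX^b
B/II-2 ? ·: X^BY|X^bY
B/II-3 ? I-1×I-2: X^BY|X^bY
B/III-1 aff II-1×II-2: X^bY
B/III-2 ? II-1×II-2: X^BY|X^bY
B/III-3 un II-1×II-2: X^BX^B|X^BX^b
B/III-4 ? ·: X^BY|X^bY
B/IV-1 ? III-3×III-4: X^BY|X^bY
⇒ B over [I-1,I-2,II-1,II-2,II-3,III-1,III-2,III-3,III-4,IV-1]: 72 consistent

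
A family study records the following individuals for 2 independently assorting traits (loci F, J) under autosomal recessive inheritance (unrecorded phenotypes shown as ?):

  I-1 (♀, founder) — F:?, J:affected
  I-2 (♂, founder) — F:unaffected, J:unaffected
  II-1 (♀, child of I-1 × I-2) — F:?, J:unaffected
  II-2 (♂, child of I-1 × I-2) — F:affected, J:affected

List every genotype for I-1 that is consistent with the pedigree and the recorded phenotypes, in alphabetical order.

I-1 ∈ {Ff jj, ff jj}

F/I-1 ? ·: Ff|ff
F/I-2 un ·: Ff
F/II-1 ? I-1×I-2: FF|Ff|ff
F/II-2 aff I-1×I-2: ff
⇒ F over [I-1,I-2,II-1,II-2]: 5 consistent
J/I-1 aff ·: jj
J/I-2 un ·: Jj
J/II-1 un I-1×I-2: Jj
J/II-2 aff I-1×I-2: jj
⇒ J over [I-1,I-2,II-1,II-2]: 1 consistent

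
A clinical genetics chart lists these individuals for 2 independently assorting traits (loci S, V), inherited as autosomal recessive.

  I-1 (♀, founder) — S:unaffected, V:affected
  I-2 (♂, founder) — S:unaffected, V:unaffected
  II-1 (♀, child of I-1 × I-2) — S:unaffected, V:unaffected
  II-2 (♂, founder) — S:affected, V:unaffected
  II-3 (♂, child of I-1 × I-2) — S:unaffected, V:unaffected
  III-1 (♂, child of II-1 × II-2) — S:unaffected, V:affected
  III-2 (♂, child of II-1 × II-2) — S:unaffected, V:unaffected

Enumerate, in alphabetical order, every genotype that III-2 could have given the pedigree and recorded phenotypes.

S/I-1 un ·: SS|Ss
S/I-2 un ·: SS|Ss
S/II-1 un I-1×I-2: SS|Ss
S/II-2 aff ·: ss
S/II-3 un I-1×I-2: SS|Ss
S/III-1 un II-1×II-2: Ss
S/III-2 un II-1×II-2: Ss
⇒ S over [I-1,I-2,II-1,II-2,II-3,III-1,III-2]: 13 consistent
V/I-1 aff ·: vv
V/I-2 un ·: VV|Vv
V/II-1 un I-1×I-2: Vv
V/II-2 un ·: Vv
V/II-3 un I-1×I-2: Vv
V/III-1 aff II-1×II-2: vv
V/III-2 un II-1×II-2: VV|Vv
⇒ V over [I-1,I-2,II-1,II-2,II-3,III-1,III-2]: 4 consistent

III-2 ∈ {Ss VV, Ss Vv}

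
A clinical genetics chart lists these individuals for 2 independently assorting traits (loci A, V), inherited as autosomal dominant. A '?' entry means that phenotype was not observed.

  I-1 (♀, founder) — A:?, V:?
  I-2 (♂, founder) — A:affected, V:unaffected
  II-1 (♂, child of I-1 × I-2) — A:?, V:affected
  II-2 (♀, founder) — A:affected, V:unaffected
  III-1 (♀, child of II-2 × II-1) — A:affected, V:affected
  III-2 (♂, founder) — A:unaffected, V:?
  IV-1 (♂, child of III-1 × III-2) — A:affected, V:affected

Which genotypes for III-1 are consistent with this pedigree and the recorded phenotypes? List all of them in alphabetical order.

A/I-1 ? ·: aa|Aa|AA
A/I-2 aff ·: Aa|AA
A/II-1 ? I-1×I-2: aa|Aa|AA
A/II-2 aff ·: Aa|AA
A/III-1 aff II-2×II-1: Aa|AA
A/III-2 un ·: aa
A/IV-1 aff III-1×III-2: Aa
⇒ A over [I-1,I-2,II-1,II-2,III-1,III-2,IV-1]: 36 consistent
V/I-1 ? ·: Vv|VV
V/I-2 un ·: vv
V/II-1 aff I-1×I-2: Vv
V/II-2 un ·: vv
V/III-1 aff II-2×II-1: Vv
V/III-2 ? ·: vv|Vv|VV
V/IV-1 aff III-1×III-2: Vv|VV
⇒ V over [I-1,I-2,II-1,II-2,III-1,III-2,IV-1]: 10 consistent

III-1 ∈ {AA Vv, Aa Vv}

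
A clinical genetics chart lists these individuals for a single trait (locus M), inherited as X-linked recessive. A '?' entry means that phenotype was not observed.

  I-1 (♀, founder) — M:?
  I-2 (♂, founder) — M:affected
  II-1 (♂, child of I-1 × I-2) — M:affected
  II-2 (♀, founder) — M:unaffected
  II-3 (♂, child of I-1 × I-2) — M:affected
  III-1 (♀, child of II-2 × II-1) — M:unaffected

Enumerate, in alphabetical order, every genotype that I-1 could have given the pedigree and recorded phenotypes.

M/I-1 ? ·: X^MX^m|X^mX^m
M/I-2 aff ·: X^mY
M/II-1 aff I-1×I-2: X^mY
M/II-2 un ·: X^MX^M|X^MX^m
M/II-3 aff I-1×I-2: X^mY
M/III-1 un II-2×II-1: X^MX^m
⇒ M over [I-1,I-2,II-1,II-2,II-3,III-1]: 4 consistent

I-1 ∈ {X^MX^m, X^mX^m}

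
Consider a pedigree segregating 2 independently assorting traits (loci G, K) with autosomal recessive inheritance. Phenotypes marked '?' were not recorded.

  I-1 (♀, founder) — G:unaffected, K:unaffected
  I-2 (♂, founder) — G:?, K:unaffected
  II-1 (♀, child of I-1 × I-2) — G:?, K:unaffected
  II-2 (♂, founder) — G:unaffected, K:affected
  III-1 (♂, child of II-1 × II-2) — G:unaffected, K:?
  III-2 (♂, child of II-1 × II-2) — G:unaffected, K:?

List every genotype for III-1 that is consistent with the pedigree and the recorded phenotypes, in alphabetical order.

G/I-1 un ·: GG|Gg
G/I-2 ? ·: GG|Gg|gg
G/II-1 ? I-1×I-2: GG|Gg|gg
G/II-2 un ·: GG|Gg
G/III-1 un II-1×II-2: GG|Gg
G/III-2 un II-1×II-2: GG|Gg
⇒ G over [I-1,I-2,II-1,II-2,III-1,III-2]: 64 consistent
K/I-1 un ·: KK|Kk
K/I-2 un ·: KK|Kk
K/II-1 un I-1×I-2: KK|Kk
K/II-2 aff ·: kk
K/III-1 ? II-1×II-2: Kk|kk
K/III-2 ? II-1×II-2: Kk|kk
⇒ K over [I-1,I-2,II-1,II-2,III-1,III-2]: 16 consistent

III-1 ∈ {GG Kk, GG kk, Gg Kk, Gg kk}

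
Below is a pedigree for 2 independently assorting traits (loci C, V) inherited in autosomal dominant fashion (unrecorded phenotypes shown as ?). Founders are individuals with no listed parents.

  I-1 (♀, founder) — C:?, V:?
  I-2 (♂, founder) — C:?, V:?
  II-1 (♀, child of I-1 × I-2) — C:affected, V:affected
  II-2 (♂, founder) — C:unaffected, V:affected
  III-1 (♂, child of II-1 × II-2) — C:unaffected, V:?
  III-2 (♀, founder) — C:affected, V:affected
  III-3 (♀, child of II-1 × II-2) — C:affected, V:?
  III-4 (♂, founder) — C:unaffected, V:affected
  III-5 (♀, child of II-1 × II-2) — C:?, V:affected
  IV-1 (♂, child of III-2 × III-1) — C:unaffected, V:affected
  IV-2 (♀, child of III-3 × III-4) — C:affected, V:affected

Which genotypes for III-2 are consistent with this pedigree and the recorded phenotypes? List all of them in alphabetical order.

III-2 ∈ {Cc VV, Cc Vv}

C/I-1 ? ·: cc|Cc|CC
C/I-2 ? ·: cc|Cc|CC
C/II-1 aff I-1×I-2: Cc
C/II-2 un ·: cc
C/III-1 un II-1×II-2: cc
C/III-2 aff ·: Cc
C/III-3 aff II-1×II-2: Cc
C/III-4 un ·: cc
C/III-5 ? II-1×II-2: cc|Cc
C/IV-1 un III-2×III-1: cc
C/IV-2 aff III-3×III-4: Cc
⇒ C over [I-1,I-2,II-1,II-2,III-1,III-2,III-3,III-4,III-5,IV-1,IV-2]: 14 consistent
V/I-1 ? ·: vv|Vv|VV
V/I-2 ? ·: vv|Vv|VV
V/II-1 aff I-1×I-2: Vv|VV
V/II-2 aff ·: Vv|VV
V/III-1 ? II-1×II-2: vv|Vv|VV
V/III-2 aff ·: Vv|VV
V/III-3 ? II-1×II-2: vv|Vv|VV
V/III-4 aff ·: Vv|VV
V/III-5 aff II-1×II-2: Vv|VV
V/IV-1 aff III-2×III-1: Vv|VV
V/IV-2 aff III-3×III-4: Vv|VV
⇒ V over [I-1,I-2,II-1,II-2,III-1,III-2,III-3,III-4,III-5,IV-1,IV-2]: 2248 consistent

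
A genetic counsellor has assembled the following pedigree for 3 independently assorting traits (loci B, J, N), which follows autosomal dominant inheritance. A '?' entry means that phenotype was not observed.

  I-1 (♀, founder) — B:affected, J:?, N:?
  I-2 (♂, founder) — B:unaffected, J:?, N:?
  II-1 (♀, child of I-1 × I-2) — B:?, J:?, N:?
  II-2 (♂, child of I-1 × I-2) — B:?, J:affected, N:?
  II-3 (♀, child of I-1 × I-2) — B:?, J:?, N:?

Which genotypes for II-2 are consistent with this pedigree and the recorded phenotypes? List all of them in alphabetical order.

II-2 ∈ {Bb JJ NN, Bb JJ Nn, Bb JJ nn, Bb Jj NN, Bb Jj Nn, Bb Jj nn, bb JJ NN, bb JJ Nn, bb JJ nn, bb Jj NN, bb Jj Nn, bb Jj nn}

B/I-1 aff ·: Bb|BB
B/I-2 un ·: bb
B/II-1 ? I-1×I-2: bb|Bb
B/II-2 ? I-1×I-2: bb|Bb
B/II-3 ? I-1×I-2: bb|Bb
⇒ B over [I-1,I-2,II-1,II-2,II-3]: 9 consistent
J/I-1 ? ·: jj|Jj|JJ
J/I-2 ? ·: jj|Jj|JJ
J/II-1 ? I-1×I-2: jj|Jj|JJ
J/II-2 aff I-1×I-2: Jj|JJ
J/II-3 ? I-1×I-2: jj|Jj|JJ
⇒ J over [I-1,I-2,II-1,II-2,II-3]: 45 consistent
N/I-1 ? ·: nn|Nn|NN
N/I-2 ? ·: nn|Nn|NN
N/II-1 ? I-1×I-2: nn|Nn|NN
N/II-2 ? I-1×I-2: nn|Nn|NN
N/II-3 ? I-1×I-2: nn|Nn|NN
⇒ N over [I-1,I-2,II-1,II-2,II-3]: 63 consistent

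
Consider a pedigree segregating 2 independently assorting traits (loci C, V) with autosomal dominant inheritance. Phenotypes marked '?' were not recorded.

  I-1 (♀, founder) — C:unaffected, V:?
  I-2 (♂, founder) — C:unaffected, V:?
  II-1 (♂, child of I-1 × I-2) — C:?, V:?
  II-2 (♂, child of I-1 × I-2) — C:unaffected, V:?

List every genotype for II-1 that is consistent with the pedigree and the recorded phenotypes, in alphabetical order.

II-1 ∈ {cc VV, cc Vv, cc vv}

C/I-1 un ·: cc
C/I-2 un ·: cc
C/II-1 ? I-1×I-2: cc
C/II-2 un I-1×I-2: cc
⇒ C over [I-1,I-2,II-1,II-2]: 1 consistent
V/I-1 ? ·: vv|Vv|VV
V/I-2 ? ·: vv|Vv|VV
V/II-1 ? I-1×I-2: vv|Vv|VV
V/II-2 ? I-1×I-2: vv|Vv|VV
⇒ V over [I-1,I-2,II-1,II-2]: 29 consistent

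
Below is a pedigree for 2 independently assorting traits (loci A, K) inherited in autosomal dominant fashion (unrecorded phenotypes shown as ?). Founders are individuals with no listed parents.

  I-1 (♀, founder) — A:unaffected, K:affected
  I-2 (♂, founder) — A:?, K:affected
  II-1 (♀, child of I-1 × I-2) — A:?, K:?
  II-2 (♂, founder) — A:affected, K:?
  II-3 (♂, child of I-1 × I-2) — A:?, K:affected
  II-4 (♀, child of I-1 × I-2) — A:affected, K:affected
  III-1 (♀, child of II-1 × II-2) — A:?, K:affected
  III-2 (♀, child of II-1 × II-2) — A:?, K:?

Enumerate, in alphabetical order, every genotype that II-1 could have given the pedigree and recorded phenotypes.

II-1 ∈ {Aa KK, Aa Kk, Aa kk, aa KK, aa Kk, aa kk}

A/I-1 un ·: aa
A/I-2 ? ·: Aa|AA
A/II-1 ? I-1×I-2: aa|Aa
A/II-2 aff ·: Aa|AA
A/II-3 ? I-1×I-2: aa|Aa
A/II-4 aff I-1×I-2: Aa
A/III-1 ? II-1×II-2: aa|Aa|AA
A/III-2 ? II-1×II-2: aa|Aa|AA
⇒ A over [I-1,I-2,II-1,II-2,II-3,II-4,III-1,III-2]: 49 consistent
K/I-1 aff ·: Kk|KK
K/I-2 aff ·: Kk|KK
K/II-1 ? I-1×I-2: kk|Kk|KK
K/II-2 ? ·: kk|Kk|KK
K/II-3 aff I-1×I-2: Kk|KK
K/II-4 aff I-1×I-2: Kk|KK
K/III-1 aff II-1×II-2: Kk|KK
K/III-2 ? II-1×II-2: kk|Kk|KK
⇒ K over [I-1,I-2,II-1,II-2,II-3,II-4,III-1,III-2]: 234 consistent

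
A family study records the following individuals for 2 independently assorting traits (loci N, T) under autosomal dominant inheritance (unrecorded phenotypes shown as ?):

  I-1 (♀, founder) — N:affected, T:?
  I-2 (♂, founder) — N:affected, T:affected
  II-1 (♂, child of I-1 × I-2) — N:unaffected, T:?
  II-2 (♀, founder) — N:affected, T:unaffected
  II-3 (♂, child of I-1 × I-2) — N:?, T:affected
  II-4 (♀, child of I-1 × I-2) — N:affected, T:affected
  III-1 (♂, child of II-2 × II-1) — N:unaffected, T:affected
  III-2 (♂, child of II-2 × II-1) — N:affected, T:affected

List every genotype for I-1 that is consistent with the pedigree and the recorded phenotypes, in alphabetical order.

I-1 ∈ {Nn TT, Nn Tt, Nn tt}

N/I-1 aff ·: Nn
N/I-2 aff ·: Nn
N/II-1 un I-1×I-2: nn
N/II-2 aff ·: Nn
N/II-3 ? I-1×I-2: nn|Nn|NN
N/II-4 aff I-1×I-2: Nn|NN
N/III-1 un II-2×II-1: nn
N/III-2 aff II-2×II-1: Nn
⇒ N over [I-1,I-2,II-1,II-2,II-3,II-4,III-1,III-2]: 6 consistent
T/I-1 ? ·: tt|Tt|TT
T/I-2 aff ·: Tt|TT
T/II-1 ? I-1×I-2: Tt|TT
T/II-2 un ·: tt
T/II-3 aff I-1×I-2: Tt|TT
T/II-4 aff I-1×I-2: Tt|TT
T/III-1 aff II-2×II-1: Tt
T/III-2 aff II-2×II-1: Tt
⇒ T over [I-1,I-2,II-1,II-2,II-3,II-4,III-1,III-2]: 27 consistent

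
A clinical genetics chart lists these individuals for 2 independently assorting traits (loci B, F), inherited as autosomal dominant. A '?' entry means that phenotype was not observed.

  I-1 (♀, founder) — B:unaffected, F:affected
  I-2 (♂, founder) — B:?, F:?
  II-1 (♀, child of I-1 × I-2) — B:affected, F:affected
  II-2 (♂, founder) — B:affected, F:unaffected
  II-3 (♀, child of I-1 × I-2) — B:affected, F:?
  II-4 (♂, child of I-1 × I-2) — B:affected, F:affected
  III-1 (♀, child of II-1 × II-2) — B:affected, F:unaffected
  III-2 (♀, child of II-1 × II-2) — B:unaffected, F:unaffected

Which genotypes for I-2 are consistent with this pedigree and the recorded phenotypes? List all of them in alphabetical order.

B/I-1 un ·: bb
B/I-2 ? ·: Bb|BB
B/II-1 aff I-1×I-2: Bb
B/II-2 aff ·: Bb
B/II-3 aff I-1×I-2: Bb
B/II-4 aff I-1×I-2: Bb
B/III-1 aff II-1×II-2: Bb|BB
B/III-2 un II-1×II-2: bb
⇒ B over [I-1,I-2,II-1,II-2,II-3,II-4,III-1,III-2]: 4 consistent
F/I-1 aff ·: Ff|FF
F/I-2 ? ·: ff|Ff|FF
F/II-1 aff I-1×I-2: Ff
F/II-2 un ·: ff
F/II-3 ? I-1×I-2: ff|Ff|FF
F/II-4 aff I-1×I-2: Ff|FF
F/III-1 un II-1×II-2: ff
F/III-2 un II-1×II-2: ff
⇒ F over [I-1,I-2,II-1,II-2,II-3,II-4,III-1,III-2]: 17 consistent

I-2 ∈ {BB FF, BB Ff, BB ff, Bb FF, Bb Ff, Bb ff}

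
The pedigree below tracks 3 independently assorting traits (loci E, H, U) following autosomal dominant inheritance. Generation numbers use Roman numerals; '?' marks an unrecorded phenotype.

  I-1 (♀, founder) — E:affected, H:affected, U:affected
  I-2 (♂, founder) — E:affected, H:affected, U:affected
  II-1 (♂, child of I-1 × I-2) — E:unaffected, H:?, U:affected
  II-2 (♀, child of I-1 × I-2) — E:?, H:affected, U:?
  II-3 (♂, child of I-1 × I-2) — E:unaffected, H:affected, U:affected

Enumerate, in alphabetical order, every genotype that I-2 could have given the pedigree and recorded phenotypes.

E/I-1 aff ·: Ee
E/I-2 aff ·: Ee
E/II-1 un I-1×I-2: ee
E/II-2 ? I-1×I-2: ee|Ee|EE
E/II-3 un I-1×I-2: ee
⇒ E over [I-1,I-2,II-1,II-2,II-3]: 3 consistent
H/I-1 aff ·: Hh|HH
H/I-2 aff ·: Hh|HH
H/II-1 ? I-1×I-2: hh|Hh|HH
H/II-2 aff I-1×I-2: Hh|HH
H/II-3 aff I-1×I-2: Hh|HH
⇒ H over [I-1,I-2,II-1,II-2,II-3]: 29 consistent
U/I-1 aff ·: Uu|UU
U/I-2 aff ·: Uu|UU
U/II-1 aff I-1×I-2: Uu|UU
U/II-2 ? I-1×I-2: uu|Uu|UU
U/II-3 aff I-1×I-2: Uu|UU
⇒ U over [I-1,I-2,II-1,II-2,II-3]: 29 consistent

I-2 ∈ {Ee HH UU, Ee HH Uu, Ee Hh UU, Ee Hh Uu}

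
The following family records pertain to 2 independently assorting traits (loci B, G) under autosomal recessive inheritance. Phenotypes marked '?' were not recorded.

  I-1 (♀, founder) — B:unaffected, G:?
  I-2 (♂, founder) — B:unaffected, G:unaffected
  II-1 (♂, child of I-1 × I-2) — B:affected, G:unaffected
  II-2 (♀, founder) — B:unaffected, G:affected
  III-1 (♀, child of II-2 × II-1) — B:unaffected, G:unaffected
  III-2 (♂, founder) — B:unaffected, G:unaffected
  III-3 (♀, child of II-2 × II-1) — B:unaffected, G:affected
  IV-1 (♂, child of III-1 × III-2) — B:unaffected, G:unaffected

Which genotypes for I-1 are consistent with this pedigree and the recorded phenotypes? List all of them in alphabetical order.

I-1 ∈ {Bb GG, Bb Gg, Bb gg}

B/I-1 un ·: Bb
B/I-2 un ·: Bb
B/II-1 aff I-1×I-2: bb
B/II-2 un ·: BB|Bb
B/III-1 un II-2×II-1: Bb
B/III-2 un ·: BB|Bb
B/III-3 un II-2×II-1: Bb
B/IV-1 un III-1×III-2: BB|Bb
⇒ B over [I-1,I-2,II-1,II-2,III-1,III-2,III-3,IV-1]: 8 consistent
G/I-1 ? ·: GG|Gg|gg
G/I-2 un ·: GG|Gg
G/II-1 un I-1×I-2: Gg
G/II-2 aff ·: gg
G/III-1 un II-2×II-1: Gg
G/III-2 un ·: GG|Gg
G/III-3 aff II-2×II-1: gg
G/IV-1 un III-1×III-2: GG|Gg
⇒ G over [I-1,I-2,II-1,II-2,III-1,III-2,III-3,IV-1]: 20 consistent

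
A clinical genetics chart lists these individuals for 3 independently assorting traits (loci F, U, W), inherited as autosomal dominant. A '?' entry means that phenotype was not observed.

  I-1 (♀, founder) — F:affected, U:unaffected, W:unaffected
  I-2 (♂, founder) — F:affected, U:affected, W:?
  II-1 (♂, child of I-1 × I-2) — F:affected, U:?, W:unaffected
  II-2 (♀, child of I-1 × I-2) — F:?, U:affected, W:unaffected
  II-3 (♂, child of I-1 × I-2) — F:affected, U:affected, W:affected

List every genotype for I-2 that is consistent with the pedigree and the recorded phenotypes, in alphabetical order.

F/I-1 aff ·: Ff|FF
F/I-2 aff ·: Ff|FF
F/II-1 aff I-1×I-2: Ff|FF
F/II-2 ? I-1×I-2: ff|Ff|FF
F/II-3 aff I-1×I-2: Ff|FF
⇒ F over [I-1,I-2,II-1,II-2,II-3]: 29 consistent
U/I-1 un ·: uu
U/I-2 aff ·: Uu|UU
U/II-1 ? I-1×I-2: uu|Uu
U/II-2 aff I-1×I-2: Uu
U/II-3 aff I-1×I-2: Uu
⇒ U over [I-1,I-2,II-1,II-2,II-3]: 3 consistent
W/I-1 un ·: ww
W/I-2 ? ·: Ww
W/II-1 un I-1×I-2: ww
W/II-2 un I-1×I-2: ww
W/II-3 aff I-1×I-2: Ww
⇒ W over [I-1,I-2,II-1,II-2,II-3]: 1 consistent

I-2 ∈ {FF UU Ww, FF Uu Ww, Ff UU Ww, Ff Uu Ww}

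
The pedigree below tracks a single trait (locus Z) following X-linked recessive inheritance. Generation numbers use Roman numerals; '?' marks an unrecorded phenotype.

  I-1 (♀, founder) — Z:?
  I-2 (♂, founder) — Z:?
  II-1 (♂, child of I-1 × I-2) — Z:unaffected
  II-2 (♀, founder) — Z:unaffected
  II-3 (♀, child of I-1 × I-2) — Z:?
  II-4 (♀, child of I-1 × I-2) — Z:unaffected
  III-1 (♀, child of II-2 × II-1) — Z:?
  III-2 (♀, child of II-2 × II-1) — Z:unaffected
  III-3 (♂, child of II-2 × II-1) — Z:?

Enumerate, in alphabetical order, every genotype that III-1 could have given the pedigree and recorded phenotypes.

III-1 ∈ {X^ZX^Z, X^ZX^z}

Z/I-1 ? ·: X^ZX^Z|X^ZX^z
Z/I-2 ? ·: X^ZY|X^zY
Z/II-1 un I-1×I-2: X^ZY
Z/II-2 un ·: X^ZX^Z|X^ZX^z
Z/II-3 ? I-1×I-2: X^ZX^Z|X^ZX^z|X^zX^z
Z/II-4 un I-1×I-2: X^ZX^Z|X^ZX^z
Z/III-1 ? II-2×II-1: X^ZX^Z|X^ZX^z
Z/III-2 un II-2×II-1: X^ZX^Z|X^ZX^z
Z/III-3 ? II-2×II-1: X^ZY|X^zY
⇒ Z over [I-1,I-2,II-1,II-2,II-3,II-4,III-1,III-2,III-3]: 72 consistent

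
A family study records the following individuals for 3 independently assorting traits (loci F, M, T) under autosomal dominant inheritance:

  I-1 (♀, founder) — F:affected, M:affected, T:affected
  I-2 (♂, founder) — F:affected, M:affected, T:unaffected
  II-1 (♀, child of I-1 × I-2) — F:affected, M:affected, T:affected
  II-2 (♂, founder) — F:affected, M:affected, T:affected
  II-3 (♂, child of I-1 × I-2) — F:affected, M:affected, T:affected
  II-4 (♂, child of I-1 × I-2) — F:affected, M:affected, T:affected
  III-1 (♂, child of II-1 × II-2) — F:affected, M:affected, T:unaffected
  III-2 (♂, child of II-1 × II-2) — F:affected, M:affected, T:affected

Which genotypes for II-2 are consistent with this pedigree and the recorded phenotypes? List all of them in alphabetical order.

II-2 ∈ {FF MM Tt, FF Mm Tt, Ff MM Tt, Ff Mm Tt}

F/I-1 aff ·: Ff|FF
F/I-2 aff ·: Ff|FF
F/II-1 aff I-1×I-2: Ff|FF
F/II-2 aff ·: Ff|FF
F/II-3 aff I-1×I-2: Ff|FF
F/II-4 aff I-1×I-2: Ff|FF
F/III-1 aff II-1×II-2: Ff|FF
F/III-2 aff II-1×II-2: Ff|FF
⇒ F over [I-1,I-2,II-1,II-2,II-3,II-4,III-1,III-2]: 161 consistent
M/I-1 aff ·: Mm|MM
M/I-2 aff ·: Mm|MM
M/II-1 aff I-1×I-2: Mm|MM
M/II-2 aff ·: Mm|MM
M/II-3 aff I-1×I-2: Mm|MM
M/II-4 aff I-1×I-2: Mm|MM
M/III-1 aff II-1×II-2: Mm|MM
M/III-2 aff II-1×II-2: Mm|MM
⇒ M over [I-1,I-2,II-1,II-2,II-3,II-4,III-1,III-2]: 161 consistent
T/I-1 aff ·: Tt|TT
T/I-2 un ·: tt
T/II-1 aff I-1×I-2: Tt
T/II-2 aff ·: Tt
T/II-3 aff I-1×I-2: Tt
T/II-4 aff I-1×I-2: Tt
T/III-1 un II-1×II-2: tt
T/III-2 aff II-1×II-2: Tt|TT
⇒ T over [I-1,I-2,II-1,II-2,II-3,II-4,III-1,III-2]: 4 consistent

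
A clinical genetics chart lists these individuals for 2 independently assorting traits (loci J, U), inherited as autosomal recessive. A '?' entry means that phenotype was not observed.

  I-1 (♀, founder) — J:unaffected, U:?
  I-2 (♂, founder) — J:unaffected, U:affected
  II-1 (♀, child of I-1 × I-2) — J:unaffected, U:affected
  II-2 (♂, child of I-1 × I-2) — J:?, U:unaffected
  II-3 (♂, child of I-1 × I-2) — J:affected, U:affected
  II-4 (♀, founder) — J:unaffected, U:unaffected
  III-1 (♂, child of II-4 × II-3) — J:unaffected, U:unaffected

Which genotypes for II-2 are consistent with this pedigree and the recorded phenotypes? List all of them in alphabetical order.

II-2 ∈ {JJ Uu, Jj Uu, jj Uu}

J/I-1 un ·: Jj
J/I-2 un ·: Jj
J/II-1 un I-1×I-2: JJ|Jj
J/II-2 ? I-1×I-2: JJ|Jj|jj
J/II-3 aff I-1×I-2: jj
J/II-4 un ·: JJ|Jj
J/III-1 un II-4×II-3: Jj
⇒ J over [I-1,I-2,II-1,II-2,II-3,II-4,III-1]: 12 consistent
U/I-1 ? ·: Uu
U/I-2 aff ·: uu
U/II-1 aff I-1×I-2: uu
U/II-2 un I-1×I-2: Uu
U/II-3 aff I-1×I-2: uu
U/II-4 un ·: UU|Uu
U/III-1 un II-4×II-3: Uu
⇒ U over [I-1,I-2,II-1,II-2,II-3,II-4,III-1]: 2 consistent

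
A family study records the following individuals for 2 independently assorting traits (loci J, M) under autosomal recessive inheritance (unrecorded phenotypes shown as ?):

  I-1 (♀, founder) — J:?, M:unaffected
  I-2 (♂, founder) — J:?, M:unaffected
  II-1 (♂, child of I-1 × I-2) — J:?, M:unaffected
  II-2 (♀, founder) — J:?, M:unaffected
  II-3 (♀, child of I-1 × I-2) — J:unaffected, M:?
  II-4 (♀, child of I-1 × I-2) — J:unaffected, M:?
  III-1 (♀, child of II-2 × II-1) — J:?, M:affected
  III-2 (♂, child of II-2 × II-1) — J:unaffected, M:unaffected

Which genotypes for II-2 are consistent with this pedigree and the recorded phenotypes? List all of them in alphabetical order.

II-2 ∈ {JJ Mm, Jj Mm, jj Mm}

J/I-1 ? ·: JJ|Jj|jj
J/I-2 ? ·: JJ|Jj|jj
J/II-1 ? I-1×I-2: JJ|Jj|jj
J/II-2 ? ·: JJ|Jj|jj
J/II-3 un I-1×I-2: JJ|Jj
J/II-4 un I-1×I-2: JJ|Jj
J/III-1 ? II-2×II-1: JJ|Jj|jj
J/III-2 un II-2×II-1: JJ|Jj
⇒ J over [I-1,I-2,II-1,II-2,II-3,II-4,III-1,III-2]: 288 consistent
M/I-1 un ·: MM|Mm
M/I-2 un ·: MM|Mm
M/II-1 un I-1×I-2: Mm
M/II-2 un ·: Mm
M/II-3 ? I-1×I-2: MM|Mm|mm
M/II-4 ? I-1×I-2: MM|Mm|mm
M/III-1 aff II-2×II-1: mm
M/III-2 un II-2×II-1: MM|Mm
⇒ M over [I-1,I-2,II-1,II-2,II-3,II-4,III-1,III-2]: 34 consistent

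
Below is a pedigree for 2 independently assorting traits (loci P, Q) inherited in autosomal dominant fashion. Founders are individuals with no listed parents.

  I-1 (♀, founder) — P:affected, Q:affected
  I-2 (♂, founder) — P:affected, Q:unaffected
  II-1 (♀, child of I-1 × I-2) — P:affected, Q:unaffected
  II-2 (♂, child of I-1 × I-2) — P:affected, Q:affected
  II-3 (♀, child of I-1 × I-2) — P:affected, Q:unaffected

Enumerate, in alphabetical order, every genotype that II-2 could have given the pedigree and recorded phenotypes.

II-2 ∈ {PP Qq, Pp Qq}

P/I-1 aff ·: Pp|PP
P/I-2 aff ·: Pp|PP
P/II-1 aff I-1×I-2: Pp|PP
P/II-2 aff I-1×I-2: Pp|PP
P/II-3 aff I-1×I-2: Pp|PP
⇒ P over [I-1,I-2,II-1,II-2,II-3]: 25 consistent
Q/I-1 aff ·: Qq
Q/I-2 un ·: qq
Q/II-1 un I-1×I-2: qq
Q/II-2 aff I-1×I-2: Qq
Q/II-3 un I-1×I-2: qq
⇒ Q over [I-1,I-2,II-1,II-2,II-3]: 1 consistent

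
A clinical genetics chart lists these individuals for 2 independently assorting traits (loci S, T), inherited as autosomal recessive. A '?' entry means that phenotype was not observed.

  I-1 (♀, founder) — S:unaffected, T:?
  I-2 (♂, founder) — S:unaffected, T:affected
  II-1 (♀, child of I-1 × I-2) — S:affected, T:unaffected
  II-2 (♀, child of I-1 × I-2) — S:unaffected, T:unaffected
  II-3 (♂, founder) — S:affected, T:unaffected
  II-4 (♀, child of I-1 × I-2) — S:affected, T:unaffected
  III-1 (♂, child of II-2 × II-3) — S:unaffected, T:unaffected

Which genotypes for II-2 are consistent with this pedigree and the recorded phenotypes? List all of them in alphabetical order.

S/I-1 un ·: Ss
S/I-2 un ·: Ss
S/II-1 aff I-1×I-2: ss
S/II-2 un I-1×I-2: SS|Ss
S/II-3 aff ·: ss
S/II-4 aff I-1×I-2: ss
S/III-1 un II-2×II-3: Ss
⇒ S over [I-1,I-2,II-1,II-2,II-3,II-4,III-1]: 2 consistent
T/I-1 ? ·: TT|Tt
T/I-2 aff ·: tt
T/II-1 un I-1×I-2: Tt
T/II-2 un I-1×I-2: Tt
T/II-3 un ·: TT|Tt
T/II-4 un I-1×I-2: Tt
T/III-1 un II-2×II-3: TT|Tt
⇒ T over [I-1,I-2,II-1,II-2,II-3,II-4,III-1]: 8 consistent

II-2 ∈ {SS Tt, Ss Tt}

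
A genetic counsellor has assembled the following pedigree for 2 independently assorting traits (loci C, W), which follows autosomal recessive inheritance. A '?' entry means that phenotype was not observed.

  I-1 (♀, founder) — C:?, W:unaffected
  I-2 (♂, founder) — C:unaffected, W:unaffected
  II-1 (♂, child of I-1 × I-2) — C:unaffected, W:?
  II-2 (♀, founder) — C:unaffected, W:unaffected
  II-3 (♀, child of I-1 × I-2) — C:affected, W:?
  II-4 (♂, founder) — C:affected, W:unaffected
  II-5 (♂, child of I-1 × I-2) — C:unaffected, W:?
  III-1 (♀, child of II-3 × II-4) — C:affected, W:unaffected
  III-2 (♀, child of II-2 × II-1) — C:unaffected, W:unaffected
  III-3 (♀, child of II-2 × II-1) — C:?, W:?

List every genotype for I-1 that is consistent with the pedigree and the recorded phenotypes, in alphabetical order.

C/I-1 ? ·: Cc|cc
C/I-2 un ·: Cc
C/II-1 un I-1×I-2: CC|Cc
C/II-2 un ·: CC|Cc
C/II-3 aff I-1×I-2: cc
C/II-4 aff ·: cc
C/II-5 un I-1×I-2: CC|Cc
C/III-1 aff II-3×II-4: cc
C/III-2 un II-2×II-1: CC|Cc
C/III-3 ? II-2×II-1: CC|Cc|cc
⇒ C over [I-1,I-2,II-1,II-2,II-3,II-4,II-5,III-1,III-2,III-3]: 40 consistent
W/I-1 un ·: WW|Ww
W/I-2 un ·: WW|Ww
W/II-1 ? I-1×I-2: WW|Ww|ww
W/II-2 un ·: WW|Ww
W/II-3 ? I-1×I-2: WW|Ww|ww
W/II-4 un ·: WW|Ww
W/II-5 ? I-1×I-2: WW|Ww|ww
W/III-1 un II-3×II-4: WW|Ww
W/III-2 un II-2×II-1: WW|Ww
W/III-3 ? II-2×II-1: WW|Ww|ww
⇒ W over [I-1,I-2,II-1,II-2,II-3,II-4,II-5,III-1,III-2,III-3]: 921 consistent

I-1 ∈ {Cc WW, Cc Ww, cc WW, cc Ww}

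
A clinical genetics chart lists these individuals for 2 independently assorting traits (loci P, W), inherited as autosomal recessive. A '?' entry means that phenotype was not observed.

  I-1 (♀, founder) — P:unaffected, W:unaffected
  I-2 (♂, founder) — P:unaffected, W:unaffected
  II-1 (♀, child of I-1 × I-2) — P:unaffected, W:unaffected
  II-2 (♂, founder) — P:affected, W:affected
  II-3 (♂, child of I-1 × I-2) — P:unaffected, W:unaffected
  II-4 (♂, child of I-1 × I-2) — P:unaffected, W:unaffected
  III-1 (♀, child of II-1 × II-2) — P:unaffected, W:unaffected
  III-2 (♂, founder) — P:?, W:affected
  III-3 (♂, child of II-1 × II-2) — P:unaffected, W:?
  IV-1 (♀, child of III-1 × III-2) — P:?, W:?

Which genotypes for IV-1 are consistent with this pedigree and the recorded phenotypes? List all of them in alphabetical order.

IV-1 ∈ {PP Ww, PP ww, Pp Ww, Pp ww, pp Ww, pp ww}

P/I-1 un ·: PP|Pp
P/I-2 un ·: PP|Pp
P/II-1 un I-1×I-2: PP|Pp
P/II-2 aff ·: pp
P/II-3 un I-1×I-2: PP|Pp
P/II-4 un I-1×I-2: PP|Pp
P/III-1 un II-1×II-2: Pp
P/III-2 ? ·: PP|Pp|pp
P/III-3 un II-1×II-2: Pp
P/IV-1 ? III-1×III-2: PP|Pp|pp
⇒ P over [I-1,I-2,II-1,II-2,II-3,II-4,III-1,III-2,III-3,IV-1]: 175 consistent
W/I-1 un ·: WW|Ww
W/I-2 un ·: WW|Ww
W/II-1 un I-1×I-2: WW|Ww
W/II-2 aff ·: ww
W/II-3 un I-1×I-2: WW|Ww
W/II-4 un I-1×I-2: WW|Ww
W/III-1 un II-1×II-2: Ww
W/III-2 aff ·: ww
W/III-3 ? II-1×II-2: Ww|ww
W/IV-1 ? III-1×III-2: Ww|ww
⇒ W over [I-1,I-2,II-1,II-2,II-3,II-4,III-1,III-2,III-3,IV-1]: 74 consistent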